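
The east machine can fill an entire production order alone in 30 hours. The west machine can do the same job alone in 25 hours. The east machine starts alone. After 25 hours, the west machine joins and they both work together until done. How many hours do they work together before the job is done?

In the first 25 hours the east machine alone does 25/30 = 5/6 of the job, leaving 1/6.
Once everyone is working, combined rate: 1/30 + 1/25 = (5 + 6)/150 = 11/150 per hour.
Remaining 1/6 at 11/150 per hour takes 25/11 hours.

25/11 hours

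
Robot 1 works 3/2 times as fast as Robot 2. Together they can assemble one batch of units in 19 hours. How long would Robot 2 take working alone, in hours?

95/2 hours

Let Robot 2's rate be r; then Robot 1's rate is (3/2)r, so together (3/2 + 1)r = (5/2)r = 1/19.
Thus r = 2/95 per hour.
Robot 2 alone: 95/2 hours; Robot 1 alone: 95/3 hours.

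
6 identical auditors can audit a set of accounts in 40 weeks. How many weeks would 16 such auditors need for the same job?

15 weeks

Total work is 6·40 = 240 auditor-weeks.
With 16 auditors: 240/16 = 15 weeks.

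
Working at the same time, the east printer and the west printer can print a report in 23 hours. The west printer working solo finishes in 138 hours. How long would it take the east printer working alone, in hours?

Combined rate is 1/23 per hour.
Known contribution: 1/138 per hour.
So the east printer's rate is 1/23 − 1/138 = 5/138, meaning 138/5 hours alone.

138/5 hours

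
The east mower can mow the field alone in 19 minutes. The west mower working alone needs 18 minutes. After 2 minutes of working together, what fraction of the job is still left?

Combined rate: 1/19 + 1/18 = (18 + 19)/342 = 37/342 per minute.
In 2 minutes they complete 2·37/342 = 37/171 of the job.
So 134/171 remains.

134/171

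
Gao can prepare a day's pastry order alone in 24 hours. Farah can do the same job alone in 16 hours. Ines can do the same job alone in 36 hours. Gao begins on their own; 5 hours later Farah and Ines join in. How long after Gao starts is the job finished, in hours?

11 hours

In the first 5 hours Gao alone does 5/24 of the job, leaving 19/24.
Once everyone is working, combined rate: 1/24 + 1/16 + 1/36 = (6 + 9 + 4)/144 = 19/144 per hour.
Remaining 19/24 at 19/144 per hour takes 6 hours.
Total from the start = 5 + 6 = 11 hours.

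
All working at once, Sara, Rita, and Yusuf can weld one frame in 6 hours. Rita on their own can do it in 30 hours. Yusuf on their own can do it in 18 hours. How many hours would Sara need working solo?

90/7 hours

Combined rate is 1/6 per hour.
Known contribution: 1/30 + 1/18 = (3 + 5)/90 = 8/90 = 4/45 per hour.
So Sara's rate is 1/6 − 4/45 = 7/90, meaning 90/7 hours alone.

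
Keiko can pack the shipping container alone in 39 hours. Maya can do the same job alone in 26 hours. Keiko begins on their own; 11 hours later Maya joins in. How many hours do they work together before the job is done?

In the first 11 hours Keiko alone does 11/39 of the job, leaving 28/39.
Once everyone is working, combined rate: 1/39 + 1/26 = (2 + 3)/78 = 5/78 per hour.
Remaining 28/39 at 5/78 per hour takes 56/5 hours.

56/5 hours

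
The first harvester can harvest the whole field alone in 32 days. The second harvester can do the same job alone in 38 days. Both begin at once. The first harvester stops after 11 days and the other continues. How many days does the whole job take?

399/16 days

In the first 11 days the combined rate is 35/608, so 385/608 of the job is done, leaving 223/608.
After the first harvester leaves the rate is 1/38 per day; the remaining 223/608 takes 223/16 days.
Total = 11 + 223/16 = 399/16 days.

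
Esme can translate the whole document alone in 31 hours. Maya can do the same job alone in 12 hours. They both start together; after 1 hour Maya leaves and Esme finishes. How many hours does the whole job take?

341/12 hours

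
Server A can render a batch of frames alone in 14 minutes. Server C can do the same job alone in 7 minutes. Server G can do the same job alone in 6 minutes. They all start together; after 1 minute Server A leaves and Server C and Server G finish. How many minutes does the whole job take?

In the first 1 minute the combined rate is 8/21, so 8/21 of the job is done, leaving 13/21.
After Server A leaves the rate is 13/42 per minute; the remaining 13/21 takes 2 minutes.
Total = 1 + 2 = 3 minutes.

3 minutes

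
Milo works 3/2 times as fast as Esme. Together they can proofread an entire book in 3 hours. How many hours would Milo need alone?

Let Esme's rate be r; then Milo's rate is (3/2)r, so together (3/2 + 1)r = (5/2)r = 1/3.
Thus r = 2/15 per hour.
Esme alone: 15/2 hours; Milo alone: 5 hours.

5 hours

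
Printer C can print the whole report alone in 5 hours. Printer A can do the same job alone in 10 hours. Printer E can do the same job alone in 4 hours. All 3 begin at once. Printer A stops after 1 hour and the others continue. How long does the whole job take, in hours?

2 hours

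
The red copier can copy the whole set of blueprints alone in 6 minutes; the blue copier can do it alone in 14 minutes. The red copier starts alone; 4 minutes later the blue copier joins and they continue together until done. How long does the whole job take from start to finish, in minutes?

In 4 minutes the red copier does 4/6 = 2/3 of the job, leaving 1/3.
The red copier and the blue copier together work at 5/21 per minute, so finishing takes 1/3 ÷ 5/21 = 7/5 minutes.
Total time = 4 + 7/5 = 27/5 minutes.

27/5 minutes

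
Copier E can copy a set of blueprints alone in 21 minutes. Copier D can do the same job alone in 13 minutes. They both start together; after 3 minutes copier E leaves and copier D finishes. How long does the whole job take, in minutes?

78/7 minutes

In the first 3 minutes the combined rate is 34/273, so 34/91 of the job is done, leaving 57/91.
After copier E leaves the rate is 1/13 per minute; the remaining 57/91 takes 57/7 minutes.
Total = 3 + 57/7 = 78/7 minutes.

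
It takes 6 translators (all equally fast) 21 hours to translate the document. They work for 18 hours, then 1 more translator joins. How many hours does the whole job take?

144/7 hours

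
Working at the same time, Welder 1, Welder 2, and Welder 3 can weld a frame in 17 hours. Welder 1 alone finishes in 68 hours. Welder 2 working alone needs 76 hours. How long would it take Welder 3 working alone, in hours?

323/10 hours

Combined rate is 1/17 per hour.
Known contribution: 1/68 + 1/76 = (19 + 17)/1292 = 36/1292 = 9/323 per hour.
So Welder 3's rate is 1/17 − 9/323 = 10/323, meaning 323/10 hours alone.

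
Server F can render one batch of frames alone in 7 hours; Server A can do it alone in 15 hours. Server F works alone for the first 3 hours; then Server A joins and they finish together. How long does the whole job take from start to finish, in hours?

63/11 hours

In 3 hours Server F does 3/7 of the job, leaving 4/7.
Server F and Server A together work at 22/105 per hour, so finishing takes 4/7 ÷ 22/105 = 30/11 hours.
Total time = 3 + 30/11 = 63/11 hours.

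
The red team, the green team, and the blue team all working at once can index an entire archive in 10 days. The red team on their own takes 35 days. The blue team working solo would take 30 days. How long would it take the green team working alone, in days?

Combined rate is 1/10 per day.
Known contribution: 1/35 + 1/30 = (6 + 7)/210 = 13/210 per day.
So the green team's rate is 1/10 − 13/210 = 4/105, meaning 105/4 days alone.

105/4 days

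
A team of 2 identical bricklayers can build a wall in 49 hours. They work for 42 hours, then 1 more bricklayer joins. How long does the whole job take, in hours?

One bricklayer does 1/98 of the job per hour.
After 42 hours with 2 bricklayers, 6/7 is done (1/7 left).
With 3 bricklayers the rate is 3/98, so the rest takes 1/7 ÷ 3/98 = 14/3 hours.
Total = 42 + 14/3 = 140/3 hours.

140/3 hours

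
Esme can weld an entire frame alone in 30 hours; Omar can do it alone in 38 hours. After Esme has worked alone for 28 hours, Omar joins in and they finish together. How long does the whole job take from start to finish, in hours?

In 28 hours Esme does 28/30 = 14/15 of the job, leaving 1/15.
Esme and Omar together work at 17/285 per hour, so finishing takes 1/15 ÷ 17/285 = 19/17 hours.
Total time = 28 + 19/17 = 495/17 hours.

495/17 hours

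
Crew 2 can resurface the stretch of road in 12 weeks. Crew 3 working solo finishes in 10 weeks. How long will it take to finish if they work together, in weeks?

60/11 weeks

Combined rate: 1/12 + 1/10 = (5 + 6)/60 = 11/60 per week.
Time = 1 ÷ (11/60) = 60/11 weeks.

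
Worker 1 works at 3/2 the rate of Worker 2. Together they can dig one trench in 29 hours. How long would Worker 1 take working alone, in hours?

145/3 hours

Let Worker 2's rate be r; then Worker 1's rate is (3/2)r, so together (3/2 + 1)r = (5/2)r = 1/29.
Thus r = 2/145 per hour.
Worker 2 alone: 145/2 hours; Worker 1 alone: 145/3 hours.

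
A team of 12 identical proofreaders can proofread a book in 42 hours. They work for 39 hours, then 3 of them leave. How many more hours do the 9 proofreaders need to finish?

One proofreader does 1/504 of the job per hour.
After 39 hours with 12 proofreaders, 13/14 is done (1/14 left).
With 9 proofreaders the rate is 9/504 = 1/56, so the rest takes 1/14 ÷ 1/56 = 4 hours.

4 hours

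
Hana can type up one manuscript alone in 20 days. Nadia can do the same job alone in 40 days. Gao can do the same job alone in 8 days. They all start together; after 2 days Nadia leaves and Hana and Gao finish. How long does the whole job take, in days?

38/7 days

In the first 2 days the combined rate is 1/5, so 2/5 of the job is done, leaving 3/5.
After Nadia leaves the rate is 7/40 per day; the remaining 3/5 takes 24/7 days.
Total = 2 + 24/7 = 38/7 days.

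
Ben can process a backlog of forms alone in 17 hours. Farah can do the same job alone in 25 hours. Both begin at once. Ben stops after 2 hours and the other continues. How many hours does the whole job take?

375/17 hours

In the first 2 hours the combined rate is 42/425, so 84/425 of the job is done, leaving 341/425.
After Ben leaves the rate is 1/25 per hour; the remaining 341/425 takes 341/17 hours.
Total = 2 + 341/17 = 375/17 hours.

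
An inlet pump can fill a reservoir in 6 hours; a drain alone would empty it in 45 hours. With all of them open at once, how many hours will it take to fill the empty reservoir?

90/13 hours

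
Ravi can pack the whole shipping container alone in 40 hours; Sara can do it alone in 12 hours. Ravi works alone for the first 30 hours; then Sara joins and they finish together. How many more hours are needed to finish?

30/13 hours

In 30 hours Ravi does 30/40 = 3/4 of the job, leaving 1/4.
Ravi and Sara together work at 13/120 per hour, so finishing takes 1/4 ÷ 13/120 = 30/13 hours.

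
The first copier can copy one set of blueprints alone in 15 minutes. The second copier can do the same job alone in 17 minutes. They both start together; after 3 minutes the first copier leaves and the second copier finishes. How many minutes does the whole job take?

In the first 3 minutes the combined rate is 32/255, so 32/85 of the job is done, leaving 53/85.
After the first copier leaves the rate is 1/17 per minute; the remaining 53/85 takes 53/5 minutes.
Total = 3 + 53/5 = 68/5 minutes.

68/5 minutes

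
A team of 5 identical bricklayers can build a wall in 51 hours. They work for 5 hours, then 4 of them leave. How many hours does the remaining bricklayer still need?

230 hours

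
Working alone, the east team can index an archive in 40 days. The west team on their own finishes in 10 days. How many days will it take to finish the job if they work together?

Combined rate: 1/40 + 1/10 = (1 + 4)/40 = 5/40 = 1/8 per day.
Time = 1 ÷ (1/8) = 8 days.

8 days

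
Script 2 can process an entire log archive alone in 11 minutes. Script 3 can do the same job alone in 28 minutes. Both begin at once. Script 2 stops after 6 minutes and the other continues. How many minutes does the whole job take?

140/11 minutes

In the first 6 minutes the combined rate is 39/308, so 117/154 of the job is done, leaving 37/154.
After script 2 leaves the rate is 1/28 per minute; the remaining 37/154 takes 74/11 minutes.
Total = 6 + 74/11 = 140/11 minutes.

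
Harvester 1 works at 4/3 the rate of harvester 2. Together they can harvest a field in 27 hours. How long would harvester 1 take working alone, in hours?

189/4 hours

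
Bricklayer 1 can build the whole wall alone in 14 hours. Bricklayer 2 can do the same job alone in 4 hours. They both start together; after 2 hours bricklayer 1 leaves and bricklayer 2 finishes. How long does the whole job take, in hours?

24/7 hours

In the first 2 hours the combined rate is 9/28, so 9/14 of the job is done, leaving 5/14.
After bricklayer 1 leaves the rate is 1/4 per hour; the remaining 5/14 takes 10/7 hours.
Total = 2 + 10/7 = 24/7 hours.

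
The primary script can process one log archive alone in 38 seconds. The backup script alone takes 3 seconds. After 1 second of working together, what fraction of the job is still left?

73/114

Combined rate: 1/38 + 1/3 = (3 + 38)/114 = 41/114 per second.
In 1 second they complete 1·41/114 = 41/114 of the job.
So 73/114 remains.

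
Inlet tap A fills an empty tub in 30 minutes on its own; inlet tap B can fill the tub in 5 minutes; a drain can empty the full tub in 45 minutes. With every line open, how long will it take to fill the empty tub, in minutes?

Net rate = 1/30 + 1/5 − 1/45 = (3 + 18 − 2)/90 = 19/90 per minute.
Filling time = 1 ÷ (19/90) = 90/19 minutes.

90/19 minutes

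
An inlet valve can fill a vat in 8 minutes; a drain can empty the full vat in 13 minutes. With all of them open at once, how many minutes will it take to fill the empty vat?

Net rate = 1/8 − 1/13 = (13 − 8)/104 = 5/104 per minute.
Filling time = 1 ÷ (5/104) = 104/5 minutes.

104/5 minutes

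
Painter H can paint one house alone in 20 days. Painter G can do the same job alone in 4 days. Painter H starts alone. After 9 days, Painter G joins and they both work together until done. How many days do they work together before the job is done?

11/6 days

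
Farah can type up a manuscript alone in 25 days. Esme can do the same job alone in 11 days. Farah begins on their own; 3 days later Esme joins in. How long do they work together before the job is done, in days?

121/18 days

In the first 3 days Farah alone does 3/25 of the job, leaving 22/25.
Once everyone is working, combined rate: 1/25 + 1/11 = (11 + 25)/275 = 36/275 per day.
Remaining 22/25 at 36/275 per day takes 121/18 days.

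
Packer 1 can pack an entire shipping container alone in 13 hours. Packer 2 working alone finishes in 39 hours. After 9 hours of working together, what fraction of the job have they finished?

12/13

Combined rate: 1/13 + 1/39 = (3 + 1)/39 = 4/39 per hour.
In 9 hours they complete 9·4/39 = 12/13 of the job.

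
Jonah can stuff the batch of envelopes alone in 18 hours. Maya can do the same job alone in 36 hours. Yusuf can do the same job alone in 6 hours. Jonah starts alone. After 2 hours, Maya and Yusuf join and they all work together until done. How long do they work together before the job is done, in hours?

32/9 hours

In the first 2 hours Jonah alone does 2/18 = 1/9 of the job, leaving 8/9.
Once everyone is working, combined rate: 1/18 + 1/36 + 1/6 = (2 + 1 + 6)/36 = 9/36 = 1/4 per hour.
Remaining 8/9 at 1/4 per hour takes 32/9 hours.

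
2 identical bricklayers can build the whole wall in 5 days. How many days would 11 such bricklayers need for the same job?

Total work is 2·5 = 10 bricklayer-days.
With 11 bricklayers: 10/11 days.

10/11 days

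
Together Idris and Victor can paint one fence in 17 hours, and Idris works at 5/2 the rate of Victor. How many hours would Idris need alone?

Let Victor's rate be r; then Idris's rate is (5/2)r, so together (5/2 + 1)r = (7/2)r = 1/17.
Thus r = 2/119 per hour.
Victor alone: 119/2 hours; Idris alone: 119/5 hours.

119/5 hours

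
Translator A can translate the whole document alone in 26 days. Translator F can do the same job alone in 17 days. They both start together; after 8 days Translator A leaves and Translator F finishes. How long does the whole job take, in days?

In the first 8 days the combined rate is 43/442, so 172/221 of the job is done, leaving 49/221.
After Translator A leaves the rate is 1/17 per day; the remaining 49/221 takes 49/13 days.
Total = 8 + 49/13 = 153/13 days.

153/13 days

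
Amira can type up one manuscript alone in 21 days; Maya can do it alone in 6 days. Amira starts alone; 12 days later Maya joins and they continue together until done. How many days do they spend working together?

2 days

In 12 days Amira does 12/21 = 4/7 of the job, leaving 3/7.
Amira and Maya together work at 3/14 per day, so finishing takes 3/7 ÷ 3/14 = 2 days.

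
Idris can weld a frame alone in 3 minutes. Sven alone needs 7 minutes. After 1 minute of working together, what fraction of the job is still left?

11/21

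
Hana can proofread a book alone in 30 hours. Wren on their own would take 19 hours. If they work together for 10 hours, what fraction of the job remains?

Combined rate: 1/30 + 1/19 = (19 + 30)/570 = 49/570 per hour.
In 10 hours they complete 10·49/570 = 49/57 of the job.
So 8/57 remains.

8/57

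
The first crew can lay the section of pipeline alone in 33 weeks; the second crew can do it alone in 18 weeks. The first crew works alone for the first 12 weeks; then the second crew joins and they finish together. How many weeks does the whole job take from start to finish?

In 12 weeks the first crew does 12/33 = 4/11 of the job, leaving 7/11.
The first crew and the second crew together work at 17/198 per week, so finishing takes 7/11 ÷ 17/198 = 126/17 weeks.
Total time = 12 + 126/17 = 330/17 weeks.

330/17 weeks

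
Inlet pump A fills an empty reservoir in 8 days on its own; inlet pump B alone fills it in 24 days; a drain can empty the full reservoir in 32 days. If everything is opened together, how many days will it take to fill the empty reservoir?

Net rate = 1/8 + 1/24 − 1/32 = (12 + 4 − 3)/96 = 13/96 per day.
Filling time = 1 ÷ (13/96) = 96/13 days.

96/13 days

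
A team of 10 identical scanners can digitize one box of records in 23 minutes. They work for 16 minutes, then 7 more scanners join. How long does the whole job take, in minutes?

342/17 minutes

One scanner does 1/230 of the job per minute.
After 16 minutes with 10 scanners, 16/23 is done (7/23 left).
With 17 scanners the rate is 17/230, so the rest takes 7/23 ÷ 17/230 = 70/17 minutes.
Total = 16 + 70/17 = 342/17 minutes.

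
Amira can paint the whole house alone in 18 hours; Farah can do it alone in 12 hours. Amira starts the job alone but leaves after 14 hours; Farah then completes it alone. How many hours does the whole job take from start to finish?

50/3 hours

In 14 hours Amira does 14/18 = 7/9 of the job, leaving 2/9.
Farah works at 1/12 per hour, so finishing takes 2/9 ÷ 1/12 = 8/3 hours.
Total time = 14 + 8/3 = 50/3 hours.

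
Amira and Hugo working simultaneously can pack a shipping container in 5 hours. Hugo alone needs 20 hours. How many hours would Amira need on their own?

Combined rate is 1/5 per hour.
Known contribution: 1/20 per hour.
So Amira's rate is 1/5 − 1/20 = 3/20, meaning 20/3 hours alone.

20/3 hours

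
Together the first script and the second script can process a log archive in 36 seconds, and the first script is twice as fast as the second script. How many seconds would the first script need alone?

54 seconds

Let the second script's rate be r; then the first script's rate is 2r, so together (2 + 1)r = 3r = 1/36.
Thus r = 1/108 per second.
The second script alone: 108 seconds; the first script alone: 54 seconds.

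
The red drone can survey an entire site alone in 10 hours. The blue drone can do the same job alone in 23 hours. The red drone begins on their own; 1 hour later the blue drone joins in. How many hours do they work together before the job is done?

69/11 hours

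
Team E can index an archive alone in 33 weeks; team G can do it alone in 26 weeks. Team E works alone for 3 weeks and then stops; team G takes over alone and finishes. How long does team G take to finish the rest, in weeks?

260/11 weeks

In 3 weeks team E does 3/33 = 1/11 of the job, leaving 10/11.
Team G works at 1/26 per week, so finishing takes 10/11 ÷ 1/26 = 260/11 weeks.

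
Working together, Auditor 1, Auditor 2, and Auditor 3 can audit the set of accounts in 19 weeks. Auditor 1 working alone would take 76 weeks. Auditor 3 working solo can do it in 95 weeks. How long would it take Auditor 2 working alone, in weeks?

380/11 weeks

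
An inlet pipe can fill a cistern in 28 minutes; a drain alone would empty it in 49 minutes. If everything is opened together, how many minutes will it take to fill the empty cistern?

196/3 minutes

Net rate = 1/28 − 1/49 = (7 − 4)/196 = 3/196 per minute.
Filling time = 1 ÷ (3/196) = 196/3 minutes.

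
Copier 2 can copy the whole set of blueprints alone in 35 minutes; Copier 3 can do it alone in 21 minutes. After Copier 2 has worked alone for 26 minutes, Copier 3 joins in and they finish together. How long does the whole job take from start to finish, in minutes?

In 26 minutes Copier 2 does 26/35 of the job, leaving 9/35.
Copier 2 and Copier 3 together work at 8/105 per minute, so finishing takes 9/35 ÷ 8/105 = 27/8 minutes.
Total time = 26 + 27/8 = 235/8 minutes.

235/8 minutes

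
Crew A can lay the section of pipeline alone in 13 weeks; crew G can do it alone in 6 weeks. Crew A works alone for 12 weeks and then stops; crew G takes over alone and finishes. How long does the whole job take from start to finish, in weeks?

In 12 weeks crew A does 12/13 of the job, leaving 1/13.
Crew G works at 1/6 per week, so finishing takes 1/13 ÷ 1/6 = 6/13 weeks.
Total time = 12 + 6/13 = 162/13 weeks.

162/13 weeks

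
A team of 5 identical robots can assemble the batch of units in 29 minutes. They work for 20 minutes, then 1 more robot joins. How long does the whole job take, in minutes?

55/2 minutes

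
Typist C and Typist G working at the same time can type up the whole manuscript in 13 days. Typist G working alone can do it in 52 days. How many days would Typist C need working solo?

52/3 days

Combined rate is 1/13 per day.
Known contribution: 1/52 per day.
So Typist C's rate is 1/13 − 1/52 = 3/52, meaning 52/3 days alone.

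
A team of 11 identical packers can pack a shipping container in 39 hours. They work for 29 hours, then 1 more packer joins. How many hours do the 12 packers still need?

55/6 hours

One packer does 1/429 of the job per hour.
After 29 hours with 11 packers, 29/39 is done (10/39 left).
With 12 packers the rate is 12/429 = 4/143, so the rest takes 10/39 ÷ 4/143 = 55/6 hours.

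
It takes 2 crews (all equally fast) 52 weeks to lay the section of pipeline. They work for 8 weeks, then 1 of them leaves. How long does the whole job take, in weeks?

96 weeks

One crew does 1/104 of the job per week.
After 8 weeks with 2 crews, 2/13 is done (11/13 left).
With 1 crew the rate is 1/104, so the rest takes 11/13 ÷ 1/104 = 88 weeks.
Total = 8 + 88 = 96 weeks.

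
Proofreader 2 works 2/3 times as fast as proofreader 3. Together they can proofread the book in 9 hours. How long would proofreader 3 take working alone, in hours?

Let proofreader 3's rate be r; then proofreader 2's rate is (2/3)r, so together (2/3 + 1)r = (5/3)r = 1/9.
Thus r = 1/15 per hour.
Proofreader 3 alone: 15 hours; proofreader 2 alone: 45/2 hours.

15 hours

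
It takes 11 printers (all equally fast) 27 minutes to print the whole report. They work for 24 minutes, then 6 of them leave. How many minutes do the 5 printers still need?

33/5 minutes

One printer does 1/297 of the job per minute.
After 24 minutes with 11 printers, 8/9 is done (1/9 left).
With 5 printers the rate is 5/297, so the rest takes 1/9 ÷ 5/297 = 33/5 minutes.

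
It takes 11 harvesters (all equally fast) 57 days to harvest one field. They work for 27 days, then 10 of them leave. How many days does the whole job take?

One harvester does 1/627 of the job per day.
After 27 days with 11 harvesters, 9/19 is done (10/19 left).
With 1 harvester the rate is 1/627, so the rest takes 10/19 ÷ 1/627 = 330 days.
Total = 27 + 330 = 357 days.

357 days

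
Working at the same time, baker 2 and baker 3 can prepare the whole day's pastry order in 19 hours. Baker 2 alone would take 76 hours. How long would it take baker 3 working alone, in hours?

Combined rate is 1/19 per hour.
Known contribution: 1/76 per hour.
So baker 3's rate is 1/19 − 1/76 = 3/76, meaning 76/3 hours alone.

76/3 hours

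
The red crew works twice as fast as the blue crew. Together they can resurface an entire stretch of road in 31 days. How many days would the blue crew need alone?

Let the blue crew's rate be r; then the red crew's rate is 2r, so together (2 + 1)r = 3r = 1/31.
Thus r = 1/93 per day.
The blue crew alone: 93 days; the red crew alone: 93/2 days.

93 days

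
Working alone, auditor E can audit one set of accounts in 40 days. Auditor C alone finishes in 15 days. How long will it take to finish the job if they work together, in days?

With two workers the combined time is the product over the sum: 40·15/(40+15) = 600/55 = 120/11 days.

120/11 days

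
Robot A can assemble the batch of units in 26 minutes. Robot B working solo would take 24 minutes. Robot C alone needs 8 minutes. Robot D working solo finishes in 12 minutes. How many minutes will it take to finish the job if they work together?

52/15 minutes

Combined rate: 1/26 + 1/24 + 1/8 + 1/12 = (12 + 13 + 39 + 26)/312 = 90/312 = 15/52 per minute.
Time = 1 ÷ (15/52) = 52/15 minutes.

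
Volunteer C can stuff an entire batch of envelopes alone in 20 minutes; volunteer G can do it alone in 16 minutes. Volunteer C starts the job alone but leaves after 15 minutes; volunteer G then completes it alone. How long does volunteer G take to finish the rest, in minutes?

4 minutes

In 15 minutes volunteer C does 15/20 = 3/4 of the job, leaving 1/4.
Volunteer G works at 1/16 per minute, so finishing takes 1/4 ÷ 1/16 = 4 minutes.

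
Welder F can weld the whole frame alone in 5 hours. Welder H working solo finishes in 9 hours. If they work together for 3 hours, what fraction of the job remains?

1/15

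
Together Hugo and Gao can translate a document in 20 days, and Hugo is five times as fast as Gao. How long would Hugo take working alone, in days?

24 days

Let Gao's rate be r; then Hugo's rate is 5r, so together (5 + 1)r = 6r = 1/20.
Thus r = 1/120 per day.
Gao alone: 120 days; Hugo alone: 24 days.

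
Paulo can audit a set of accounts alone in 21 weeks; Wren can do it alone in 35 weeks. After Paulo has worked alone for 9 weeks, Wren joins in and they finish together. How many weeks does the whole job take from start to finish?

In 9 weeks Paulo does 9/21 = 3/7 of the job, leaving 4/7.
Paulo and Wren together work at 8/105 per week, so finishing takes 4/7 ÷ 8/105 = 15/2 weeks.
Total time = 9 + 15/2 = 33/2 weeks.

33/2 weeks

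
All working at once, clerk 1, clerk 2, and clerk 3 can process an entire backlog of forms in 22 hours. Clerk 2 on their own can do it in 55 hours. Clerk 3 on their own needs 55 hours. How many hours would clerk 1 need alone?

Combined rate is 1/22 per hour.
Known contribution: 1/55 + 1/55 = (1 + 1)/55 = 2/55 per hour.
So clerk 1's rate is 1/22 − 2/55 = 1/110, meaning 110 hours alone.

110 hours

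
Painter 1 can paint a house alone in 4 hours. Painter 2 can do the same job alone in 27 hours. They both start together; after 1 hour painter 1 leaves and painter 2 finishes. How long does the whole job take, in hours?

81/4 hours

In the first 1 hour the combined rate is 31/108, so 31/108 of the job is done, leaving 77/108.
After painter 1 leaves the rate is 1/27 per hour; the remaining 77/108 takes 77/4 hours.
Total = 1 + 77/4 = 81/4 hours.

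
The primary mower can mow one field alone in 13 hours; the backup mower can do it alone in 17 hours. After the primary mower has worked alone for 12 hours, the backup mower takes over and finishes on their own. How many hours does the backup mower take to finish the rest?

17/13 hours

In 12 hours the primary mower does 12/13 of the job, leaving 1/13.
The backup mower works at 1/17 per hour, so finishing takes 1/13 ÷ 1/17 = 17/13 hours.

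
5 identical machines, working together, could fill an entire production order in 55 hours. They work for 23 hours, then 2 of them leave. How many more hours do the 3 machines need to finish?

160/3 hours

One machine does 1/275 of the job per hour.
After 23 hours with 5 machines, 23/55 is done (32/55 left).
With 3 machines the rate is 3/275, so the rest takes 32/55 ÷ 3/275 = 160/3 hours.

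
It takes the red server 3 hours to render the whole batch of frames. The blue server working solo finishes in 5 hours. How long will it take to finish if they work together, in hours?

15/8 hours

Combined rate: 1/3 + 1/5 = (5 + 3)/15 = 8/15 per hour.
Time = 1 ÷ (8/15) = 15/8 hours.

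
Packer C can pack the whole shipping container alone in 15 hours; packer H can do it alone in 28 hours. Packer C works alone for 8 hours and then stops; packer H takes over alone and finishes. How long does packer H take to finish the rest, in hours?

196/15 hours

In 8 hours packer C does 8/15 of the job, leaving 7/15.
Packer H works at 1/28 per hour, so finishing takes 7/15 ÷ 1/28 = 196/15 hours.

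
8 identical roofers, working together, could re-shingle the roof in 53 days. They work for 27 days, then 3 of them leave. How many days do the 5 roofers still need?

208/5 days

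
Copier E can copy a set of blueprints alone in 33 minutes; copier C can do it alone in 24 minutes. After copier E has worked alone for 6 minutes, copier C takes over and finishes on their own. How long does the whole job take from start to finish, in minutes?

282/11 minutes

In 6 minutes copier E does 6/33 = 2/11 of the job, leaving 9/11.
Copier C works at 1/24 per minute, so finishing takes 9/11 ÷ 1/24 = 216/11 minutes.
Total time = 6 + 216/11 = 282/11 minutes.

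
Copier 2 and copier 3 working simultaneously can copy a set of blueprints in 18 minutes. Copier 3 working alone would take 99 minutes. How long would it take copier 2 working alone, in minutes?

22 minutes

Combined rate is 1/18 per minute.
Known contribution: 1/99 per minute.
So copier 2's rate is 1/18 − 1/99 = 1/22, meaning 22 minutes alone.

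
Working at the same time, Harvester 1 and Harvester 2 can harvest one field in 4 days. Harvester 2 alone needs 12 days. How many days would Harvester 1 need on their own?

6 days

Combined rate is 1/4 per day.
Known contribution: 1/12 per day.
So Harvester 1's rate is 1/4 − 1/12 = 1/6, meaning 6 days alone.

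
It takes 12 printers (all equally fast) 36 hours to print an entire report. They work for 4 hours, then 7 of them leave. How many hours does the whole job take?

One printer does 1/432 of the job per hour.
After 4 hours with 12 printers, 1/9 is done (8/9 left).
With 5 printers the rate is 5/432, so the rest takes 8/9 ÷ 5/432 = 384/5 hours.
Total = 4 + 384/5 = 404/5 hours.

404/5 hours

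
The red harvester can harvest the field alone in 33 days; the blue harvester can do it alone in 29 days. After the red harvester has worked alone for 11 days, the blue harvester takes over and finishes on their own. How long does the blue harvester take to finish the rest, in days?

In 11 days the red harvester does 11/33 = 1/3 of the job, leaving 2/3.
The blue harvester works at 1/29 per day, so finishing takes 2/3 ÷ 1/29 = 58/3 days.

58/3 days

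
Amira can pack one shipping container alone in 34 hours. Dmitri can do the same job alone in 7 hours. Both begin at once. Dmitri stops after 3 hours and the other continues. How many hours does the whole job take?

136/7 hours

In the first 3 hours the combined rate is 41/238, so 123/238 of the job is done, leaving 115/238.
After Dmitri leaves the rate is 1/34 per hour; the remaining 115/238 takes 115/7 hours.
Total = 3 + 115/7 = 136/7 hours.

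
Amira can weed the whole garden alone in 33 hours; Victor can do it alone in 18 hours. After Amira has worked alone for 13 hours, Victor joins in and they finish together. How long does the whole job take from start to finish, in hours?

341/17 hours

In 13 hours Amira does 13/33 of the job, leaving 20/33.
Amira and Victor together work at 17/198 per hour, so finishing takes 20/33 ÷ 17/198 = 120/17 hours.
Total time = 13 + 120/17 = 341/17 hours.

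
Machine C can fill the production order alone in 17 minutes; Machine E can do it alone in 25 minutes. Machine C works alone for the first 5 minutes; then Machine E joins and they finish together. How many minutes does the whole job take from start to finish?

In 5 minutes Machine C does 5/17 of the job, leaving 12/17.
Machine C and Machine E together work at 42/425 per minute, so finishing takes 12/17 ÷ 42/425 = 50/7 minutes.
Total time = 5 + 50/7 = 85/7 minutes.

85/7 minutes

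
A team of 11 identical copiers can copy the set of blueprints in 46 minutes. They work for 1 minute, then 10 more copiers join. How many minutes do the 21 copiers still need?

One copier does 1/506 of the job per minute.
After 1 minute with 11 copiers, 1/46 is done (45/46 left).
With 21 copiers the rate is 21/506, so the rest takes 45/46 ÷ 21/506 = 165/7 minutes.

165/7 minutes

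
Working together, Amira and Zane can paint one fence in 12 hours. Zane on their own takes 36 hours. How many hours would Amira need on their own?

18 hours

Combined rate is 1/12 per hour.
Known contribution: 1/36 per hour.
So Amira's rate is 1/12 − 1/36 = 1/18, meaning 18 hours alone.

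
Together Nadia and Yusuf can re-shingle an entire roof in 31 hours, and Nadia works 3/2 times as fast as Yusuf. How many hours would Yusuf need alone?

Let Yusuf's rate be r; then Nadia's rate is (3/2)r, so together (3/2 + 1)r = (5/2)r = 1/31.
Thus r = 2/155 per hour.
Yusuf alone: 155/2 hours; Nadia alone: 155/3 hours.

155/2 hours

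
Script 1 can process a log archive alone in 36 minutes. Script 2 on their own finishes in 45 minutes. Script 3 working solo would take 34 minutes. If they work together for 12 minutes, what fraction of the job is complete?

81/85

Combined rate: 1/36 + 1/45 + 1/34 = (85 + 68 + 90)/3060 = 243/3060 = 27/340 per minute.
In 12 minutes they complete 12·27/340 = 81/85 of the job.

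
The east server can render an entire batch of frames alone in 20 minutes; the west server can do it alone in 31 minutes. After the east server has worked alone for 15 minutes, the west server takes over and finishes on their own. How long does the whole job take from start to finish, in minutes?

In 15 minutes the east server does 15/20 = 3/4 of the job, leaving 1/4.
The west server works at 1/31 per minute, so finishing takes 1/4 ÷ 1/31 = 31/4 minutes.
Total time = 15 + 31/4 = 91/4 minutes.

91/4 minutes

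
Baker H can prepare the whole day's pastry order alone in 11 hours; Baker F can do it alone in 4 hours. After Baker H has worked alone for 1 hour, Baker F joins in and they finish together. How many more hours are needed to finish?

8/3 hours

In 1 hour Baker H does 1/11 of the job, leaving 10/11.
Baker H and Baker F together work at 15/44 per hour, so finishing takes 10/11 ÷ 15/44 = 8/3 hours.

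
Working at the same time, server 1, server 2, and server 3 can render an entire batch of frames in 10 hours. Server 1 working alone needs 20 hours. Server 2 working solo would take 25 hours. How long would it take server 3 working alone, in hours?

Combined rate is 1/10 per hour.
Known contribution: 1/20 + 1/25 = (5 + 4)/100 = 9/100 per hour.
So server 3's rate is 1/10 − 9/100 = 1/100, meaning 100 hours alone.

100 hours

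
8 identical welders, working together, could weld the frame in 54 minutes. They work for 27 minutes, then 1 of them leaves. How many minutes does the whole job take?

One welder does 1/432 of the job per minute.
After 27 minutes with 8 welders, 1/2 is done (1/2 left).
With 7 welders the rate is 7/432, so the rest takes 1/2 ÷ 7/432 = 216/7 minutes.
Total = 27 + 216/7 = 405/7 minutes.

405/7 minutes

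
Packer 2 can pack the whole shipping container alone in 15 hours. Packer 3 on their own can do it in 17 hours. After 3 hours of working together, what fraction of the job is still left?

53/85

Combined rate: 1/15 + 1/17 = (17 + 15)/255 = 32/255 per hour.
In 3 hours they complete 3·32/255 = 32/85 of the job.
So 53/85 remains.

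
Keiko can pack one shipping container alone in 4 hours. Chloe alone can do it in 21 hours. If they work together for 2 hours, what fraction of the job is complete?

25/42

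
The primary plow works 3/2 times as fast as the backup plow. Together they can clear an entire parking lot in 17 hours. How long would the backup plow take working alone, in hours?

85/2 hours

Let the backup plow's rate be r; then the primary plow's rate is (3/2)r, so together (3/2 + 1)r = (5/2)r = 1/17.
Thus r = 2/85 per hour.
The backup plow alone: 85/2 hours; the primary plow alone: 85/3 hours.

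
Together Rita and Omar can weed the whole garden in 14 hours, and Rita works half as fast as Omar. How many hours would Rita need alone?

Let Omar's rate be r; then Rita's rate is (1/2)r, so together (1/2 + 1)r = (3/2)r = 1/14.
Thus r = 1/21 per hour.
Omar alone: 21 hours; Rita alone: 42 hours.

42 hours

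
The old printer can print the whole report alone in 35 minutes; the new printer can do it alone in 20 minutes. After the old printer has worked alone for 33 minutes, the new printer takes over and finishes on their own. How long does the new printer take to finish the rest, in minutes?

8/7 minutes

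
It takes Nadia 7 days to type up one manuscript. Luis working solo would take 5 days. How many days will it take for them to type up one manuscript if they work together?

35/12 days

Combined rate: 1/7 + 1/5 = (5 + 7)/35 = 12/35 per day.
Time = 1 ÷ (12/35) = 35/12 days.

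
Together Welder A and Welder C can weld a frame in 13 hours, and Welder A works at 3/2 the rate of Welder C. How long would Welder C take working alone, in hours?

Let Welder C's rate be r; then Welder A's rate is (3/2)r, so together (3/2 + 1)r = (5/2)r = 1/13.
Thus r = 2/65 per hour.
Welder C alone: 65/2 hours; Welder A alone: 65/3 hours.

65/2 hours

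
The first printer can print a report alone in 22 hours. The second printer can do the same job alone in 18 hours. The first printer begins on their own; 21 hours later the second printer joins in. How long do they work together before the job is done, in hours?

In the first 21 hours the first printer alone does 21/22 of the job, leaving 1/22.
Once everyone is working, combined rate: 1/22 + 1/18 = (9 + 11)/198 = 20/198 = 10/99 per hour.
Remaining 1/22 at 10/99 per hour takes 9/20 hours.

9/20 hours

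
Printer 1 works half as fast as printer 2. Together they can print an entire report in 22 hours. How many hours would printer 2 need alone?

Let printer 2's rate be r; then printer 1's rate is (1/2)r, so together (1/2 + 1)r = (3/2)r = 1/22.
Thus r = 1/33 per hour.
Printer 2 alone: 33 hours; printer 1 alone: 66 hours.

33 hours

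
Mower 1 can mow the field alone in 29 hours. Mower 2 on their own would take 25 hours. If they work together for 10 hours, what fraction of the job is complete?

108/145

Combined rate: 1/29 + 1/25 = (25 + 29)/725 = 54/725 per hour.
In 10 hours they complete 10·54/725 = 108/145 of the job.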